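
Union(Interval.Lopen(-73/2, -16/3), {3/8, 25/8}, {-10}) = Union({3/8, 25/8}, Interval.Lopen(-73/2, -16/3))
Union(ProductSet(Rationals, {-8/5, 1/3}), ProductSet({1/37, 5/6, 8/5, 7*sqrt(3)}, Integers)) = Union(ProductSet({1/37, 5/6, 8/5, 7*sqrt(3)}, Integers), ProductSet(Rationals, {-8/5, 1/3}))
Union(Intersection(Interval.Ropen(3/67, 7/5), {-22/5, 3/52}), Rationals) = Rationals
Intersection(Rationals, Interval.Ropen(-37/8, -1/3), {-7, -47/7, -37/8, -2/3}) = {-37/8, -2/3}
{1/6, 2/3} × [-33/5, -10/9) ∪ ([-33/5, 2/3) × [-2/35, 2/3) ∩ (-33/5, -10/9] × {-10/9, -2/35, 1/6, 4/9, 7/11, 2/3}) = ({1/6, 2/3} × [-33/5, -10/9)) ∪ ((-33/5, -10/9] × {-2/35, 1/6, 4/9, 7/11})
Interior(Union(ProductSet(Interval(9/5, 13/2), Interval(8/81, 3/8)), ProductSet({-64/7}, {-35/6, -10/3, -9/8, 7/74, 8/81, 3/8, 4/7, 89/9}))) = ProductSet(Interval.open(9/5, 13/2), Interval.open(8/81, 3/8))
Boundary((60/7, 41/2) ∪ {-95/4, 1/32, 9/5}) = {-95/4, 1/32, 9/5, 60/7, 41/2}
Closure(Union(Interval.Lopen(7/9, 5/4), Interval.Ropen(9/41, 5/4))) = Interval(9/41, 5/4)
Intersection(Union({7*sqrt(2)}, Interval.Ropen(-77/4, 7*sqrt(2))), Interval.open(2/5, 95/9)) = Interval.Lopen(2/5, 7*sqrt(2))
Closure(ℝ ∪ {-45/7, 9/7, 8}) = ℝ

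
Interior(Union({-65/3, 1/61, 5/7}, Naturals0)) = EmptySet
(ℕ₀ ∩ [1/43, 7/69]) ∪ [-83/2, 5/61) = [-83/2, 5/61)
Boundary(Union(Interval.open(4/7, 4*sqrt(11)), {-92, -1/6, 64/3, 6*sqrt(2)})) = {-92, -1/6, 4/7, 64/3, 4*sqrt(11)}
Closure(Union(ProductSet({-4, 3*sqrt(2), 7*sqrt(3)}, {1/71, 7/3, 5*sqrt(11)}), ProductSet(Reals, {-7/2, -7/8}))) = Union(ProductSet({-4, 3*sqrt(2), 7*sqrt(3)}, {1/71, 7/3, 5*sqrt(11)}), ProductSet(Reals, {-7/2, -7/8}))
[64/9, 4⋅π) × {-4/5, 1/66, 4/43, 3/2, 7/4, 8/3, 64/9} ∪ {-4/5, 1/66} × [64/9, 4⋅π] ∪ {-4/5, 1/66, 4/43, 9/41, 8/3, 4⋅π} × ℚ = ({-4/5, 1/66} × [64/9, 4⋅π]) ∪ ({-4/5, 1/66, 4/43, 9/41, 8/3, 4⋅π} × ℚ) ∪ ([64/9, 4⋅π) × {-4/5, 1/66, 4/43, 3/2, 7/4, 8/3, 64/9})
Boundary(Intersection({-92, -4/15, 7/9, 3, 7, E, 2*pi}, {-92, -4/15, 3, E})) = {-92, -4/15, 3, E}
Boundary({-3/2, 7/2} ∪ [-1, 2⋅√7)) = {-3/2, -1, 2⋅√7}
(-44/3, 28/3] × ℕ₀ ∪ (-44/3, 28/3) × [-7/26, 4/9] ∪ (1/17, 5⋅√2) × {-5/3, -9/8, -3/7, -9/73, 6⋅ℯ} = ((-44/3, 28/3] × ℕ₀) ∪ ((-44/3, 28/3) × [-7/26, 4/9]) ∪ ((1/17, 5⋅√2) × {-5/3, -9/8, -3/7, -9/73, 6⋅ℯ})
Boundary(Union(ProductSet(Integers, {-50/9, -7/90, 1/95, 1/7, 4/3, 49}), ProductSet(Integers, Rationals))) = ProductSet(Integers, Reals)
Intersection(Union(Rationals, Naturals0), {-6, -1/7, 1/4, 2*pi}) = {-6, -1/7, 1/4}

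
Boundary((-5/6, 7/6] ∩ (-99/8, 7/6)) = {-5/6, 7/6}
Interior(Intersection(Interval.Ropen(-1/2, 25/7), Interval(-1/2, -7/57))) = Interval.open(-1/2, -7/57)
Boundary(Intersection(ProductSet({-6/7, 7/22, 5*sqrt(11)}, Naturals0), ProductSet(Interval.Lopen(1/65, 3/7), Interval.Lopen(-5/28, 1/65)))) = ProductSet({7/22}, Range(0, 1, 1))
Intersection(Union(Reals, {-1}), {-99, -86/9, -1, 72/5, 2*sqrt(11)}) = {-99, -86/9, -1, 72/5, 2*sqrt(11)}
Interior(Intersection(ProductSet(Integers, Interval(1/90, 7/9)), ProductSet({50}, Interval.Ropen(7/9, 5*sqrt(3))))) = EmptySet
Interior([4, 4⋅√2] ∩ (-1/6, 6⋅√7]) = (4, 4⋅√2)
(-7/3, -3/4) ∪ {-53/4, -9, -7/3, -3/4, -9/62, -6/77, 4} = {-53/4, -9, -9/62, -6/77, 4} ∪ [-7/3, -3/4]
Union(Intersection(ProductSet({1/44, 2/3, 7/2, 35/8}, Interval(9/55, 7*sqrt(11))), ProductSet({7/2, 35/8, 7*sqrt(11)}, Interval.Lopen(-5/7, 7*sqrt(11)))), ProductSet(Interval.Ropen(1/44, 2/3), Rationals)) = Union(ProductSet({7/2, 35/8}, Interval(9/55, 7*sqrt(11))), ProductSet(Interval.Ropen(1/44, 2/3), Rationals))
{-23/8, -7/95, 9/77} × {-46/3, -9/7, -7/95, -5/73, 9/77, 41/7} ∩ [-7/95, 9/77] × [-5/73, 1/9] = {-7/95, 9/77} × {-5/73}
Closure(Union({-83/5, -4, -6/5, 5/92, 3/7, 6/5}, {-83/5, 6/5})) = {-83/5, -4, -6/5, 5/92, 3/7, 6/5}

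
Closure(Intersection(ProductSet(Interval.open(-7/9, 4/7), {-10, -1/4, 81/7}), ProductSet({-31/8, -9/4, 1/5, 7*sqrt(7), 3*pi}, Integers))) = ProductSet({1/5}, {-10})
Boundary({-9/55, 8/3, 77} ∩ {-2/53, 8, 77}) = {77}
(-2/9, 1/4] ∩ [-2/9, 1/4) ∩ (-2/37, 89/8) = (-2/37, 1/4)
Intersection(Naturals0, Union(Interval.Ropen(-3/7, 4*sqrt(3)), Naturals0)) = Union(Naturals0, Range(0, 7, 1))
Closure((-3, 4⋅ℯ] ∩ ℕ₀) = {0, 1, …, 10}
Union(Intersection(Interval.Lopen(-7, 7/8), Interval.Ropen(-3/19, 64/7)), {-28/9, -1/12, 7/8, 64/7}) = Union({-28/9, 64/7}, Interval(-3/19, 7/8))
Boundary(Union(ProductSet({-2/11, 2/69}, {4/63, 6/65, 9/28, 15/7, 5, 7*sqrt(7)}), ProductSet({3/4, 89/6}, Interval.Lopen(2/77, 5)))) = Union(ProductSet({-2/11, 2/69}, {4/63, 6/65, 9/28, 15/7, 5, 7*sqrt(7)}), ProductSet({3/4, 89/6}, Interval(2/77, 5)))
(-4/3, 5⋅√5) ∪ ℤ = ℤ ∪ (-4/3, 5⋅√5)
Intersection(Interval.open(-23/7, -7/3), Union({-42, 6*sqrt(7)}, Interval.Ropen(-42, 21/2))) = Interval.open(-23/7, -7/3)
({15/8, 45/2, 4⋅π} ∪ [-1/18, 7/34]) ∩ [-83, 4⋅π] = [-1/18, 7/34] ∪ {15/8, 4⋅π}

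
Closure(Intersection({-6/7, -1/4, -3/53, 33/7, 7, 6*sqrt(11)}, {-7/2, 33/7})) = {33/7}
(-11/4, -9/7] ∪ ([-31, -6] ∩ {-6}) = {-6} ∪ (-11/4, -9/7]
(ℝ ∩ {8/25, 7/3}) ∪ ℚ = ℚ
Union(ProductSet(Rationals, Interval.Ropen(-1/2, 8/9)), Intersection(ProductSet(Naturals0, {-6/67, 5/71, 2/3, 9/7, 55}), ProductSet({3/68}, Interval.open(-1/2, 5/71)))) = ProductSet(Rationals, Interval.Ropen(-1/2, 8/9))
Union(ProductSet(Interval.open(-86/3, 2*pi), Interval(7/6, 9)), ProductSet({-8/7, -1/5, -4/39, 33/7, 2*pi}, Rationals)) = Union(ProductSet({-8/7, -1/5, -4/39, 33/7, 2*pi}, Rationals), ProductSet(Interval.open(-86/3, 2*pi), Interval(7/6, 9)))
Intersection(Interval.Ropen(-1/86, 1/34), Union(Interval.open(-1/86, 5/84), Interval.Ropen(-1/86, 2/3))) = Interval.Ropen(-1/86, 1/34)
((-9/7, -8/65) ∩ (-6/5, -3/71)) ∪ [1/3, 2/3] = (-6/5, -8/65) ∪ [1/3, 2/3]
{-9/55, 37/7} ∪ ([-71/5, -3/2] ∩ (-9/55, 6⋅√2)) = {-9/55, 37/7}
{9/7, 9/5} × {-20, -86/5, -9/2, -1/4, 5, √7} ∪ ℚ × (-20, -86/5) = (ℚ × (-20, -86/5)) ∪ ({9/7, 9/5} × {-20, -86/5, -9/2, -1/4, 5, √7})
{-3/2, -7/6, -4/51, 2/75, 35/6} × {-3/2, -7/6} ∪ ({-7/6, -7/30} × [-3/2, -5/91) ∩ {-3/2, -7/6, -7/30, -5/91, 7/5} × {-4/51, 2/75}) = ({-7/6, -7/30} × {-4/51}) ∪ ({-3/2, -7/6, -4/51, 2/75, 35/6} × {-3/2, -7/6})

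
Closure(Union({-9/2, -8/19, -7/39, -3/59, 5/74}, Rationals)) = Reals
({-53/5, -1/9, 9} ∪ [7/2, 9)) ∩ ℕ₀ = {4, 5, …, 9}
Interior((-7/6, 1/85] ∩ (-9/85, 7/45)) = (-9/85, 1/85)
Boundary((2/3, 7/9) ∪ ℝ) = ∅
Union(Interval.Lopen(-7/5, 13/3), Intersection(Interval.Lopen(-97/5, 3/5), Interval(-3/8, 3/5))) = Interval.Lopen(-7/5, 13/3)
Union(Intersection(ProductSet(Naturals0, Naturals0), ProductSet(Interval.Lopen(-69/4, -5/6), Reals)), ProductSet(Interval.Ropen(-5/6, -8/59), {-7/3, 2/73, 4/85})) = ProductSet(Interval.Ropen(-5/6, -8/59), {-7/3, 2/73, 4/85})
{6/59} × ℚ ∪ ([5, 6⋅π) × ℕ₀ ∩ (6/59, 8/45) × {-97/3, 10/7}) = {6/59} × ℚ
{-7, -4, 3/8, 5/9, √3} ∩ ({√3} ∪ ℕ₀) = {√3}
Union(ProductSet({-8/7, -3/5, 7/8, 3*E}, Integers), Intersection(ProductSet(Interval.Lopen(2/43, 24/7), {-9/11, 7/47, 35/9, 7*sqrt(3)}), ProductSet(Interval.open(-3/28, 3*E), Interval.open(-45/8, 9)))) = Union(ProductSet({-8/7, -3/5, 7/8, 3*E}, Integers), ProductSet(Interval.Lopen(2/43, 24/7), {-9/11, 7/47, 35/9}))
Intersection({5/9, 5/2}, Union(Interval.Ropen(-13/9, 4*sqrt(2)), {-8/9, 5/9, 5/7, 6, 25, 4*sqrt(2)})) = {5/9, 5/2}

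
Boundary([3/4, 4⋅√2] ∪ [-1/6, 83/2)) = {-1/6, 83/2}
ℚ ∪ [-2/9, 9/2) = ℚ ∪ [-2/9, 9/2]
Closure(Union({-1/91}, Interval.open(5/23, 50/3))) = Union({-1/91}, Interval(5/23, 50/3))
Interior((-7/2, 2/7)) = (-7/2, 2/7)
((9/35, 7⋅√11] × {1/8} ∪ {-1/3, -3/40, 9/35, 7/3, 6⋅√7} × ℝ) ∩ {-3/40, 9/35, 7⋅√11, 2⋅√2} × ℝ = ({-3/40, 9/35} × ℝ) ∪ ({7⋅√11, 2⋅√2} × {1/8})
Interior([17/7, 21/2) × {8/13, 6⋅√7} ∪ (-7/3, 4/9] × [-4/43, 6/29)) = (-7/3, 4/9) × (-4/43, 6/29)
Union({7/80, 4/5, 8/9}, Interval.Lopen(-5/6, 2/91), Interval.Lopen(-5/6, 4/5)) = Union({8/9}, Interval.Lopen(-5/6, 4/5))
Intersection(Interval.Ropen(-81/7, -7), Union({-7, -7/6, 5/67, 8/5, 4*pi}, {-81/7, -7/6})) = {-81/7}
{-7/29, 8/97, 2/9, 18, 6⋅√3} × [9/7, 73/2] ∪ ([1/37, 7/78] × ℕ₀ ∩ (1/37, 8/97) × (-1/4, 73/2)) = ((1/37, 8/97) × {0, 1, …, 36}) ∪ ({-7/29, 8/97, 2/9, 18, 6⋅√3} × [9/7, 73/2])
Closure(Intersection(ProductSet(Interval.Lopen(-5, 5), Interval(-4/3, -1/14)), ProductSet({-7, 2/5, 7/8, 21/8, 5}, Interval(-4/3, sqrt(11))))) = ProductSet({2/5, 7/8, 21/8, 5}, Interval(-4/3, -1/14))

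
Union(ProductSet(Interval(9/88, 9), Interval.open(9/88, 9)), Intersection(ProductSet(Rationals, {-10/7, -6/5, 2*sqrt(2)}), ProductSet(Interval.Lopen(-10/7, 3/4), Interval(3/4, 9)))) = Union(ProductSet(Intersection(Interval.Lopen(-10/7, 3/4), Rationals), {2*sqrt(2)}), ProductSet(Interval(9/88, 9), Interval.open(9/88, 9)))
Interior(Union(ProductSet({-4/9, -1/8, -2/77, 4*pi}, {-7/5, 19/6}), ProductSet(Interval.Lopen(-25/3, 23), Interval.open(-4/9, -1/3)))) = ProductSet(Interval.open(-25/3, 23), Interval.open(-4/9, -1/3))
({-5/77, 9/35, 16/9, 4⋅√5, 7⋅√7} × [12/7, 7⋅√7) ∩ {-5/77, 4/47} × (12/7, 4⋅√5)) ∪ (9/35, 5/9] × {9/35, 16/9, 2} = ((9/35, 5/9] × {9/35, 16/9, 2}) ∪ ({-5/77} × (12/7, 4⋅√5))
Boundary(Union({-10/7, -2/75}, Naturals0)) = Union({-10/7, -2/75}, Naturals0)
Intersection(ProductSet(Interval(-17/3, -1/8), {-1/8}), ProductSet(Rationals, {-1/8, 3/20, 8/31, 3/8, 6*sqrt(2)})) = ProductSet(Intersection(Interval(-17/3, -1/8), Rationals), {-1/8})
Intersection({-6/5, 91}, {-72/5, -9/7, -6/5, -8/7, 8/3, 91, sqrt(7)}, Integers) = {91}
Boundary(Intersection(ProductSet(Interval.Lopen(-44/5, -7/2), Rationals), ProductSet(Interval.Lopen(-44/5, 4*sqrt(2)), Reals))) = ProductSet(Interval(-44/5, -7/2), Reals)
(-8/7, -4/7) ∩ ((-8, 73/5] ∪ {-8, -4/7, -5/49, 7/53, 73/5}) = (-8/7, -4/7)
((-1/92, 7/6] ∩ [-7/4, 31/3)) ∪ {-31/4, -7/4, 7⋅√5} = {-31/4, -7/4, 7⋅√5} ∪ (-1/92, 7/6]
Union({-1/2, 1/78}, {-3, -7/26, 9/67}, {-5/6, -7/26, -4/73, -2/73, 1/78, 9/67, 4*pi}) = {-3, -5/6, -1/2, -7/26, -4/73, -2/73, 1/78, 9/67, 4*pi}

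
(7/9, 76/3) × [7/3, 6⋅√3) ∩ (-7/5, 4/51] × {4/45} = ∅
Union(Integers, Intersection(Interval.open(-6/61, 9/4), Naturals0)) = Integers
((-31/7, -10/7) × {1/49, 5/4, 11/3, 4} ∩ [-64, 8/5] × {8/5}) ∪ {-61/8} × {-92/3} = {-61/8} × {-92/3}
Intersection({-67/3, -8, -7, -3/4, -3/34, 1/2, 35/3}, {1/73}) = EmptySet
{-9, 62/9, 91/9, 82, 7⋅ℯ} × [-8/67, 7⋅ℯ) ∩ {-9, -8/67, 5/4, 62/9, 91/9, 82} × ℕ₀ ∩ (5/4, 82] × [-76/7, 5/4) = {62/9, 91/9, 82} × {0, 1}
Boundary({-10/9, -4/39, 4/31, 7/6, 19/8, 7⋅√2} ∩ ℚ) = {-10/9, -4/39, 4/31, 7/6, 19/8}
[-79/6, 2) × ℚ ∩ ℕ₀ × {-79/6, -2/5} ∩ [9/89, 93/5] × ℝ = {1} × {-79/6, -2/5}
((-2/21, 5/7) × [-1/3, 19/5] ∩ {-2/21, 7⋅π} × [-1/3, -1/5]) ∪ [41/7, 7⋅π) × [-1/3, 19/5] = [41/7, 7⋅π) × [-1/3, 19/5]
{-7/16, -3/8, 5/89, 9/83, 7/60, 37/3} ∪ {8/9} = {-7/16, -3/8, 5/89, 9/83, 7/60, 8/9, 37/3}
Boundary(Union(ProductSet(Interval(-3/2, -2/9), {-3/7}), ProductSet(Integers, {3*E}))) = Union(ProductSet(Integers, {3*E}), ProductSet(Interval(-3/2, -2/9), {-3/7}))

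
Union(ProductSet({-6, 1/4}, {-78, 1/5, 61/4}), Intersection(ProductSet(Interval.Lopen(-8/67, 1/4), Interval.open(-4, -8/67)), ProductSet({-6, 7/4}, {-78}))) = ProductSet({-6, 1/4}, {-78, 1/5, 61/4})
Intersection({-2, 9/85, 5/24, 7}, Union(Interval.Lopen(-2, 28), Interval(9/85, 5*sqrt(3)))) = {9/85, 5/24, 7}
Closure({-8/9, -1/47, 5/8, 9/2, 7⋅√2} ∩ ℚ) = {-8/9, -1/47, 5/8, 9/2}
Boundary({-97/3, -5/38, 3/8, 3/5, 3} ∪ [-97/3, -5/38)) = {-97/3, -5/38, 3/8, 3/5, 3}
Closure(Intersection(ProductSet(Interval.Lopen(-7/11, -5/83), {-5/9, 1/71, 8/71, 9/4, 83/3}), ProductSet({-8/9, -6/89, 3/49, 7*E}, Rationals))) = ProductSet({-6/89}, {-5/9, 1/71, 8/71, 9/4, 83/3})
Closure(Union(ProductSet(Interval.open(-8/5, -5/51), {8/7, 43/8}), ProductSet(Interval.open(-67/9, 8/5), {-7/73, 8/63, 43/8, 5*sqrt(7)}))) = Union(ProductSet(Interval(-67/9, 8/5), {-7/73, 8/63, 43/8, 5*sqrt(7)}), ProductSet(Interval(-8/5, -5/51), {8/7, 43/8}))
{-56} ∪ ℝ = ℝ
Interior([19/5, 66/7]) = (19/5, 66/7)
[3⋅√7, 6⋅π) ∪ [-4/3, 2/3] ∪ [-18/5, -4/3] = [-18/5, 2/3] ∪ [3⋅√7, 6⋅π)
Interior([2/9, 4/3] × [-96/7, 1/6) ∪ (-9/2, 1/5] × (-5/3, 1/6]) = ((-9/2, 1/5) × (-5/3, 1/6)) ∪ ((2/9, 4/3) × (-96/7, 1/6))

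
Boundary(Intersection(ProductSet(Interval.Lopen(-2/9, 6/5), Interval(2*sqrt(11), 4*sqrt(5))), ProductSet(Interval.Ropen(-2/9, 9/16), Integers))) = ProductSet(Interval(-2/9, 9/16), Range(7, 9, 1))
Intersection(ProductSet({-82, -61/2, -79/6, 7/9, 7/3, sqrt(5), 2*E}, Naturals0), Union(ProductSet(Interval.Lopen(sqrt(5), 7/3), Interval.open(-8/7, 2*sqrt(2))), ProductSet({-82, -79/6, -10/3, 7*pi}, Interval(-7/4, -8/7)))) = ProductSet({7/3}, Range(0, 3, 1))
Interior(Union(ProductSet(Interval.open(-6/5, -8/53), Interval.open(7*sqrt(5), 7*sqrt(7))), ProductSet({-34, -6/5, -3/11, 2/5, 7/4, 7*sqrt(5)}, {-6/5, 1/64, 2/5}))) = ProductSet(Interval.open(-6/5, -8/53), Interval.open(7*sqrt(5), 7*sqrt(7)))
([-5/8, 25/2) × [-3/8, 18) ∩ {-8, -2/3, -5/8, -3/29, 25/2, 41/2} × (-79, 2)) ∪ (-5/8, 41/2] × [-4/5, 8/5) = ({-5/8, -3/29} × [-3/8, 2)) ∪ ((-5/8, 41/2] × [-4/5, 8/5))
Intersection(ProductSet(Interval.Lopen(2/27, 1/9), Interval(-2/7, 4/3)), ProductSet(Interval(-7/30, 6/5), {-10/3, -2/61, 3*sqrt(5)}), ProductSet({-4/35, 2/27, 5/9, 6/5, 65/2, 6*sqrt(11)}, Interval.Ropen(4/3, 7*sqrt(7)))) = EmptySet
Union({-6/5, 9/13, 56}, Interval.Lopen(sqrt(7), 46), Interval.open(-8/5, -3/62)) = Union({9/13, 56}, Interval.open(-8/5, -3/62), Interval.Lopen(sqrt(7), 46))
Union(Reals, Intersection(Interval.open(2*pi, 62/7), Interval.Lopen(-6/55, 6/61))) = Reals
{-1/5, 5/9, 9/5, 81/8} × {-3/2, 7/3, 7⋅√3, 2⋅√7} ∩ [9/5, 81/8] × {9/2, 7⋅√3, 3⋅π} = {9/5, 81/8} × {7⋅√3}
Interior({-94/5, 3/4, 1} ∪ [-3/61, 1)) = (-3/61, 1)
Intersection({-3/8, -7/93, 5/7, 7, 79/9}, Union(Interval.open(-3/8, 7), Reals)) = {-3/8, -7/93, 5/7, 7, 79/9}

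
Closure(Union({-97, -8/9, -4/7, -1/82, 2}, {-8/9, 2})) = {-97, -8/9, -4/7, -1/82, 2}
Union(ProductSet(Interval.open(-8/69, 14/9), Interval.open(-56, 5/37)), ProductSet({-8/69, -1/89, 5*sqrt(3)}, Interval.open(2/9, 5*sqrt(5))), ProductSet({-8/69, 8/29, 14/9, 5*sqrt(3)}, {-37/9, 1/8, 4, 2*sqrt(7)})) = Union(ProductSet({-8/69, -1/89, 5*sqrt(3)}, Interval.open(2/9, 5*sqrt(5))), ProductSet({-8/69, 8/29, 14/9, 5*sqrt(3)}, {-37/9, 1/8, 4, 2*sqrt(7)}), ProductSet(Interval.open(-8/69, 14/9), Interval.open(-56, 5/37)))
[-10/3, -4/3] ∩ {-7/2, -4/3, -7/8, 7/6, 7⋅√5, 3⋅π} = {-4/3}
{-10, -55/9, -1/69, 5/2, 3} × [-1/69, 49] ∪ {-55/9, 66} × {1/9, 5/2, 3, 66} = ({-55/9, 66} × {1/9, 5/2, 3, 66}) ∪ ({-10, -55/9, -1/69, 5/2, 3} × [-1/69, 49])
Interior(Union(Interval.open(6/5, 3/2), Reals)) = Interval(-oo, oo)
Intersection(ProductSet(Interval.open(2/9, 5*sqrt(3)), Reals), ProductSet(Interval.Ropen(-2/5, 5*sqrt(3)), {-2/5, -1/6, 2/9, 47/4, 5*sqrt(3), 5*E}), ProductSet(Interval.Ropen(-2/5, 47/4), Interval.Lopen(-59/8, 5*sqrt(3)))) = ProductSet(Interval.open(2/9, 5*sqrt(3)), {-2/5, -1/6, 2/9, 5*sqrt(3)})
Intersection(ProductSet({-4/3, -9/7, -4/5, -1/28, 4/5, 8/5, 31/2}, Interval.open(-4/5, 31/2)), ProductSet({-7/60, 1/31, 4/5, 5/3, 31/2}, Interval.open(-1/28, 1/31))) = ProductSet({4/5, 31/2}, Interval.open(-1/28, 1/31))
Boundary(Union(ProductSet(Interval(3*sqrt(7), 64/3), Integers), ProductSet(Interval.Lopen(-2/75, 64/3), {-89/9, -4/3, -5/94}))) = Union(ProductSet(Interval(-2/75, 64/3), {-89/9, -4/3, -5/94}), ProductSet(Interval(3*sqrt(7), 64/3), Integers))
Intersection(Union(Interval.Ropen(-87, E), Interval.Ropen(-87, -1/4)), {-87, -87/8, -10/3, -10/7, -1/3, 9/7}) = {-87, -87/8, -10/3, -10/7, -1/3, 9/7}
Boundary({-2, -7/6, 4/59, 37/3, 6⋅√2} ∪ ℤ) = ℤ ∪ {-7/6, 4/59, 37/3, 6⋅√2}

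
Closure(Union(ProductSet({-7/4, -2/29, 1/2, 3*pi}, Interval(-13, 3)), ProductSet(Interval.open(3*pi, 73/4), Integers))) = Union(ProductSet({-7/4, -2/29, 1/2, 3*pi}, Interval(-13, 3)), ProductSet(Interval(3*pi, 73/4), Integers))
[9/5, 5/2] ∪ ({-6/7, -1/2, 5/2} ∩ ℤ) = [9/5, 5/2]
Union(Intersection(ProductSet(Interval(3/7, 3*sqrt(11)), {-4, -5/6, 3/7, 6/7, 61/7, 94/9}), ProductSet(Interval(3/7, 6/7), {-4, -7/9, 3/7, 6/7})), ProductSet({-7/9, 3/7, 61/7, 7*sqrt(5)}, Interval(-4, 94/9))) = Union(ProductSet({-7/9, 3/7, 61/7, 7*sqrt(5)}, Interval(-4, 94/9)), ProductSet(Interval(3/7, 6/7), {-4, 3/7, 6/7}))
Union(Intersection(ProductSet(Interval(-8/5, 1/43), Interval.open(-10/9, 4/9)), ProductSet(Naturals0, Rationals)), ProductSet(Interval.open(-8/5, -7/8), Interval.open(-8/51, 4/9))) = Union(ProductSet(Interval.open(-8/5, -7/8), Interval.open(-8/51, 4/9)), ProductSet(Range(0, 1, 1), Intersection(Interval.open(-10/9, 4/9), Rationals)))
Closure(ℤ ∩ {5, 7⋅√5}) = {5}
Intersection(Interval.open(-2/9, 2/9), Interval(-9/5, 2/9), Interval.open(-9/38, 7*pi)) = Interval.open(-2/9, 2/9)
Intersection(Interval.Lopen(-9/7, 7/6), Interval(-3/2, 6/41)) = Interval.Lopen(-9/7, 6/41)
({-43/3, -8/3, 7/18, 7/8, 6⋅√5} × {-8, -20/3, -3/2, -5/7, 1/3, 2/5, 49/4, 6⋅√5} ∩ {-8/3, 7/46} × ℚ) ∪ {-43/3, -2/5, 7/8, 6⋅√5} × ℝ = ({-8/3} × {-8, -20/3, -3/2, -5/7, 1/3, 2/5, 49/4}) ∪ ({-43/3, -2/5, 7/8, 6⋅√5} × ℝ)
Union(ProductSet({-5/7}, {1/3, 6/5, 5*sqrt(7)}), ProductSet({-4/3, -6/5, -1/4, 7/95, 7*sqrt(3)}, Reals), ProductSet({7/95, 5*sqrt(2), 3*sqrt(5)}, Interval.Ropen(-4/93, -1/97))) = Union(ProductSet({-5/7}, {1/3, 6/5, 5*sqrt(7)}), ProductSet({7/95, 5*sqrt(2), 3*sqrt(5)}, Interval.Ropen(-4/93, -1/97)), ProductSet({-4/3, -6/5, -1/4, 7/95, 7*sqrt(3)}, Reals))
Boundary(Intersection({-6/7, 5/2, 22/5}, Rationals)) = {-6/7, 5/2, 22/5}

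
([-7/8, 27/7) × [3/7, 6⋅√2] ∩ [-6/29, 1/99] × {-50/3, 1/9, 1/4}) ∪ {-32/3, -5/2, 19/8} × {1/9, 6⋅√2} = {-32/3, -5/2, 19/8} × {1/9, 6⋅√2}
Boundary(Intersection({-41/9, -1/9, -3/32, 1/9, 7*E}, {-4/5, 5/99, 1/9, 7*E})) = {1/9, 7*E}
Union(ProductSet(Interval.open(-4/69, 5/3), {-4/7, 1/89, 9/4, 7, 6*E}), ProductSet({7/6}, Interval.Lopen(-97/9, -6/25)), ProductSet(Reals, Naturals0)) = Union(ProductSet({7/6}, Interval.Lopen(-97/9, -6/25)), ProductSet(Interval.open(-4/69, 5/3), {-4/7, 1/89, 9/4, 7, 6*E}), ProductSet(Reals, Naturals0))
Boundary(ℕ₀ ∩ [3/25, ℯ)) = {1, 2}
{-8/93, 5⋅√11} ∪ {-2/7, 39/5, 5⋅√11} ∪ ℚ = ℚ ∪ {5⋅√11}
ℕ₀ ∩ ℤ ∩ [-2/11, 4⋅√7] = {0, 1, …, 10}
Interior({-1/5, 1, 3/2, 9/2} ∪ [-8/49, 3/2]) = (-8/49, 3/2)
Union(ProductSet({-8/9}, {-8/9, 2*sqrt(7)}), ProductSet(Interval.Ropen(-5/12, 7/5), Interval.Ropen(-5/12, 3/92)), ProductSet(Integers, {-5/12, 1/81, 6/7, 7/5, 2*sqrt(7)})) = Union(ProductSet({-8/9}, {-8/9, 2*sqrt(7)}), ProductSet(Integers, {-5/12, 1/81, 6/7, 7/5, 2*sqrt(7)}), ProductSet(Interval.Ropen(-5/12, 7/5), Interval.Ropen(-5/12, 3/92)))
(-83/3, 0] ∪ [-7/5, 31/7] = (-83/3, 31/7]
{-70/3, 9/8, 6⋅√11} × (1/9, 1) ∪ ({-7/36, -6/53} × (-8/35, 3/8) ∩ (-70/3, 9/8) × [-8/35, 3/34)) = ({-7/36, -6/53} × (-8/35, 3/34)) ∪ ({-70/3, 9/8, 6⋅√11} × (1/9, 1))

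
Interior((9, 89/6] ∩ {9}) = ∅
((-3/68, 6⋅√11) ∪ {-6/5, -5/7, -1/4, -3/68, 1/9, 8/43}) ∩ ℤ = {0, 1, …, 19}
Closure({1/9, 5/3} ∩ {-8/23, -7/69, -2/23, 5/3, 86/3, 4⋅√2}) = {5/3}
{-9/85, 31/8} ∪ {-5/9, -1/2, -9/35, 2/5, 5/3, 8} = {-5/9, -1/2, -9/35, -9/85, 2/5, 5/3, 31/8, 8}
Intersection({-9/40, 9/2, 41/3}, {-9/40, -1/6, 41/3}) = {-9/40, 41/3}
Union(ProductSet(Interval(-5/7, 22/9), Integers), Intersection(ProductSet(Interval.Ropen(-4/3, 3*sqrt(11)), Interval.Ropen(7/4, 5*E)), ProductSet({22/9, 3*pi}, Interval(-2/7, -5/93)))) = ProductSet(Interval(-5/7, 22/9), Integers)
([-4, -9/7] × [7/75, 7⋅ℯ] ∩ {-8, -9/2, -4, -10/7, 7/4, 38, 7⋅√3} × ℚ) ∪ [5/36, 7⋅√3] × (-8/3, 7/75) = ({-4, -10/7} × (ℚ ∩ [7/75, 7⋅ℯ])) ∪ ([5/36, 7⋅√3] × (-8/3, 7/75))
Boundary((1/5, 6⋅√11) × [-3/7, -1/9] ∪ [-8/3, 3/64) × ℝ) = ({-8/3, 3/64} × (-∞, ∞)) ∪ ({1/5, 6⋅√11} × [-3/7, -1/9]) ∪ ([1/5, 6⋅√11] × {-3/7, -1/9})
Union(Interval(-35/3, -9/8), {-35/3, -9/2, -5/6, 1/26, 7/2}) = Union({-5/6, 1/26, 7/2}, Interval(-35/3, -9/8))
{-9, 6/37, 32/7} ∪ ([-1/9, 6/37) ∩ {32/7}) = {-9, 6/37, 32/7}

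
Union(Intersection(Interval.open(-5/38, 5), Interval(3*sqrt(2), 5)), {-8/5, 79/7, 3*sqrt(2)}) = Union({-8/5, 79/7}, Interval.Ropen(3*sqrt(2), 5))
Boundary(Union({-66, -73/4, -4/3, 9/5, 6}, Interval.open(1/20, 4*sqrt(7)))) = {-66, -73/4, -4/3, 1/20, 4*sqrt(7)}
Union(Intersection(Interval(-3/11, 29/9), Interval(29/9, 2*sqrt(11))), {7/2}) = {29/9, 7/2}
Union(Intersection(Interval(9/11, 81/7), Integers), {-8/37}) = Union({-8/37}, Range(1, 12, 1))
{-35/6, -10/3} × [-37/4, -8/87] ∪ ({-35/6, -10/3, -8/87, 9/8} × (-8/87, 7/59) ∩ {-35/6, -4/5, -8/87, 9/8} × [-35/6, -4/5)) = {-35/6, -10/3} × [-37/4, -8/87]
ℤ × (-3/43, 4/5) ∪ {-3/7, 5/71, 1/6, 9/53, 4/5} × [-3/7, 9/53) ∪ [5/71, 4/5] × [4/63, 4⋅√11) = (ℤ × (-3/43, 4/5)) ∪ ({-3/7, 5/71, 1/6, 9/53, 4/5} × [-3/7, 9/53)) ∪ ([5/71, 4/5] × [4/63, 4⋅√11))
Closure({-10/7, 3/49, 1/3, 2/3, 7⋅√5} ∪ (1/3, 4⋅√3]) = {-10/7, 3/49, 7⋅√5} ∪ [1/3, 4⋅√3]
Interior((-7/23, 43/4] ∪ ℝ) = (-∞, ∞)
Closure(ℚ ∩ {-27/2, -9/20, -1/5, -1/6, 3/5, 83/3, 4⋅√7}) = {-27/2, -9/20, -1/5, -1/6, 3/5, 83/3}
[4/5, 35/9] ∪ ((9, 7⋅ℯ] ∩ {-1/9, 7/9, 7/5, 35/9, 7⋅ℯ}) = [4/5, 35/9] ∪ {7⋅ℯ}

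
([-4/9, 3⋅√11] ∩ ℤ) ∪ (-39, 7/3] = (-39, 7/3] ∪ {0, 1, …, 9}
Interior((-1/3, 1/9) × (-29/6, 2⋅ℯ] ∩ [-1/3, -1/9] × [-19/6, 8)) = (-1/3, -1/9) × (-19/6, 2⋅ℯ)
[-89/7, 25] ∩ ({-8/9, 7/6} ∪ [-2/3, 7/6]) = {-8/9} ∪ [-2/3, 7/6]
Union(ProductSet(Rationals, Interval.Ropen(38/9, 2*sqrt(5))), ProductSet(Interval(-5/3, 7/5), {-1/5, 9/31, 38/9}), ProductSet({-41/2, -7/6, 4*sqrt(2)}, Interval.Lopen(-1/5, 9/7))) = Union(ProductSet({-41/2, -7/6, 4*sqrt(2)}, Interval.Lopen(-1/5, 9/7)), ProductSet(Interval(-5/3, 7/5), {-1/5, 9/31, 38/9}), ProductSet(Rationals, Interval.Ropen(38/9, 2*sqrt(5))))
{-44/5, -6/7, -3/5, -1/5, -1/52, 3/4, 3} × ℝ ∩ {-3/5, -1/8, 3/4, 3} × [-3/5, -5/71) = {-3/5, 3/4, 3} × [-3/5, -5/71)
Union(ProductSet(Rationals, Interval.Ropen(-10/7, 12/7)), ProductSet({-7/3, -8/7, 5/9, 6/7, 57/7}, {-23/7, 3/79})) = Union(ProductSet({-7/3, -8/7, 5/9, 6/7, 57/7}, {-23/7, 3/79}), ProductSet(Rationals, Interval.Ropen(-10/7, 12/7)))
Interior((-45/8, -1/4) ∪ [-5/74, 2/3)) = (-45/8, -1/4) ∪ (-5/74, 2/3)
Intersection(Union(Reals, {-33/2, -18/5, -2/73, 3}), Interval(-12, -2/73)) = Interval(-12, -2/73)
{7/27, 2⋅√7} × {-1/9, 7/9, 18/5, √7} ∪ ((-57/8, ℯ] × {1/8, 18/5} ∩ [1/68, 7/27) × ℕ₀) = {7/27, 2⋅√7} × {-1/9, 7/9, 18/5, √7}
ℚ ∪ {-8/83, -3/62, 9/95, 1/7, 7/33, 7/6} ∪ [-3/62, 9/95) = ℚ ∪ [-3/62, 9/95]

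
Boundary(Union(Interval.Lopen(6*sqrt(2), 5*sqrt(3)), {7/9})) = {7/9, 6*sqrt(2), 5*sqrt(3)}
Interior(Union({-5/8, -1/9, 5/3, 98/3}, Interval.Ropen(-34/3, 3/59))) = Interval.open(-34/3, 3/59)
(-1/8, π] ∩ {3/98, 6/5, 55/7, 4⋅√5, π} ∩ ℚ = {3/98, 6/5}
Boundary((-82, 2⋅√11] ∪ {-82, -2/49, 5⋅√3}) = {-82, 2⋅√11, 5⋅√3}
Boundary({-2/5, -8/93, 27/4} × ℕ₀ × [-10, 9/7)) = {-2/5, -8/93, 27/4} × ℕ₀ × [-10, 9/7]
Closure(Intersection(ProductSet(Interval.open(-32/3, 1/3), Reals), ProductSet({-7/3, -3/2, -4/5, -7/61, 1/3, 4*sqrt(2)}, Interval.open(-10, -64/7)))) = ProductSet({-7/3, -3/2, -4/5, -7/61}, Interval(-10, -64/7))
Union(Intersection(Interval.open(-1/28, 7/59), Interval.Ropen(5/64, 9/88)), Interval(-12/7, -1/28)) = Union(Interval(-12/7, -1/28), Interval.Ropen(5/64, 9/88))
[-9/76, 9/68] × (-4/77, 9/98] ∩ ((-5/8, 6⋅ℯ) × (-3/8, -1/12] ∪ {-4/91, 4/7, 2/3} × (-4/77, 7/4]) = {-4/91} × (-4/77, 9/98]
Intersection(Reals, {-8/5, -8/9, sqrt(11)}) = {-8/5, -8/9, sqrt(11)}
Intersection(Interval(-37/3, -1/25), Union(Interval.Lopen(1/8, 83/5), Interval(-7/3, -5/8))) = Interval(-7/3, -5/8)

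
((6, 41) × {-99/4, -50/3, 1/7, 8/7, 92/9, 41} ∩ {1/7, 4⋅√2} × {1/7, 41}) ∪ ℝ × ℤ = ℝ × ℤ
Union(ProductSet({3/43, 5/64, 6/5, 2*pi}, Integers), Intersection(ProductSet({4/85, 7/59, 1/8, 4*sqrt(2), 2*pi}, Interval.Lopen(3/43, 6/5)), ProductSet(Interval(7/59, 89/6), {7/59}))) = Union(ProductSet({3/43, 5/64, 6/5, 2*pi}, Integers), ProductSet({7/59, 1/8, 4*sqrt(2), 2*pi}, {7/59}))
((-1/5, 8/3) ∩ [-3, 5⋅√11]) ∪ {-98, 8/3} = {-98} ∪ (-1/5, 8/3]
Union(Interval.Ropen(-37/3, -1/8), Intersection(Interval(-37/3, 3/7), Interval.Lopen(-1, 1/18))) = Interval(-37/3, 1/18)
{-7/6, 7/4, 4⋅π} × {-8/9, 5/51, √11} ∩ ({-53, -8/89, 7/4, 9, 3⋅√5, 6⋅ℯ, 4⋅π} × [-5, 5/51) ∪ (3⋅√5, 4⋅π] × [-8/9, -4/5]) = {7/4, 4⋅π} × {-8/9}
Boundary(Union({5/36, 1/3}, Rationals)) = Reals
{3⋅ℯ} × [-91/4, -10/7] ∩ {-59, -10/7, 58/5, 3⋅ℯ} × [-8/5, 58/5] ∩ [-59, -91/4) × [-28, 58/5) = ∅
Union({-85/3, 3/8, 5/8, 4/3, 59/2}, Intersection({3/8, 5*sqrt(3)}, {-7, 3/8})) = {-85/3, 3/8, 5/8, 4/3, 59/2}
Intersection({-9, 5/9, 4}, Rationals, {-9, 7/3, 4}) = {-9, 4}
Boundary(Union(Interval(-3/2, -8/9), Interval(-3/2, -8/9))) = {-3/2, -8/9}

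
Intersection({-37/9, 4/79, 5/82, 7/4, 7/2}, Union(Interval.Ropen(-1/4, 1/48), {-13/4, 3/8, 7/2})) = {7/2}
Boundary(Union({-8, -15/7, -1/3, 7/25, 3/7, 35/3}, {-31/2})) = {-31/2, -8, -15/7, -1/3, 7/25, 3/7, 35/3}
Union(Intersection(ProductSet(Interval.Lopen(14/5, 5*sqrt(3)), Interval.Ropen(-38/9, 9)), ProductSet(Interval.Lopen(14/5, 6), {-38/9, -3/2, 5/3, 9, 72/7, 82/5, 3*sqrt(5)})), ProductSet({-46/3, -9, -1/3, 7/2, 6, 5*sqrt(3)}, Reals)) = Union(ProductSet({-46/3, -9, -1/3, 7/2, 6, 5*sqrt(3)}, Reals), ProductSet(Interval.Lopen(14/5, 6), {-38/9, -3/2, 5/3, 3*sqrt(5)}))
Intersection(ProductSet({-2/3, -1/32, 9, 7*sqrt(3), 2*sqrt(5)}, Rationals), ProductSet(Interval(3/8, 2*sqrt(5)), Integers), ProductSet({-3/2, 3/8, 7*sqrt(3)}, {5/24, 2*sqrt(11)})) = EmptySet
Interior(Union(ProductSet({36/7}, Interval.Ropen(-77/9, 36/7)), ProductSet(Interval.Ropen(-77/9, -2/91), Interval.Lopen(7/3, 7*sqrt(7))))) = ProductSet(Interval.open(-77/9, -2/91), Interval.open(7/3, 7*sqrt(7)))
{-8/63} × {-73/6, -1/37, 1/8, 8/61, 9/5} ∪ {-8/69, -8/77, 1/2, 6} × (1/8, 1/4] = ({-8/63} × {-73/6, -1/37, 1/8, 8/61, 9/5}) ∪ ({-8/69, -8/77, 1/2, 6} × (1/8, 1/4])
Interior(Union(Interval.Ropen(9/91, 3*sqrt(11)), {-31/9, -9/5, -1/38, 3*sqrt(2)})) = Interval.open(9/91, 3*sqrt(11))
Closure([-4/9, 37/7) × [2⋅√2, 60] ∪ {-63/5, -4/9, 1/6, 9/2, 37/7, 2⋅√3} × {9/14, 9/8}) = ({-63/5, -4/9, 1/6, 9/2, 37/7, 2⋅√3} × {9/14, 9/8}) ∪ ([-4/9, 37/7] × [2⋅√2, 60])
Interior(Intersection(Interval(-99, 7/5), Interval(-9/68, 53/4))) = Interval.open(-9/68, 7/5)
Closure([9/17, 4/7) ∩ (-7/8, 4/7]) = [9/17, 4/7]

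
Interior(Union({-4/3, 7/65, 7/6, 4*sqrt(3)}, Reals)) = Reals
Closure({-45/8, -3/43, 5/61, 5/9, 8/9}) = {-45/8, -3/43, 5/61, 5/9, 8/9}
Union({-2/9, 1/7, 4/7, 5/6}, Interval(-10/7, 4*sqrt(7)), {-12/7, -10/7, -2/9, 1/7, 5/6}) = Union({-12/7}, Interval(-10/7, 4*sqrt(7)))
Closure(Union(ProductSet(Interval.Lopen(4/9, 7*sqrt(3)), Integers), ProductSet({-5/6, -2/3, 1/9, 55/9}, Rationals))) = Union(ProductSet({-5/6, -2/3, 1/9, 55/9}, Reals), ProductSet(Interval(4/9, 7*sqrt(3)), Integers))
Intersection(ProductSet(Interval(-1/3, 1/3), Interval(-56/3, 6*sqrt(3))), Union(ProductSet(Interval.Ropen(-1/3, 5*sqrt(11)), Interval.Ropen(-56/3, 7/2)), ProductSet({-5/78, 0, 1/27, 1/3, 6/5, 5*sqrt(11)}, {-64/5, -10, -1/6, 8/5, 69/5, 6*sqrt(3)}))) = Union(ProductSet({-5/78, 0, 1/27, 1/3}, {-64/5, -10, -1/6, 8/5, 6*sqrt(3)}), ProductSet(Interval(-1/3, 1/3), Interval.Ropen(-56/3, 7/2)))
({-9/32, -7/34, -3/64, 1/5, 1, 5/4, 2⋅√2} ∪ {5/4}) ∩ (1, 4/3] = {5/4}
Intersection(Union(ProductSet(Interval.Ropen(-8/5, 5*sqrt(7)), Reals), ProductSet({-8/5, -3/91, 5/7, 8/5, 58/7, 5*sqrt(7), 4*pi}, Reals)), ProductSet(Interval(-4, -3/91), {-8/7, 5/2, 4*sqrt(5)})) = ProductSet(Interval(-8/5, -3/91), {-8/7, 5/2, 4*sqrt(5)})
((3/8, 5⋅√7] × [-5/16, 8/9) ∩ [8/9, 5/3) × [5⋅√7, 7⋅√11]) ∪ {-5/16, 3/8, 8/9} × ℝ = {-5/16, 3/8, 8/9} × ℝ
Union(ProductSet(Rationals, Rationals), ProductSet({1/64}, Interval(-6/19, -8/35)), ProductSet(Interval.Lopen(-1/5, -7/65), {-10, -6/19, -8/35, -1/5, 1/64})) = Union(ProductSet({1/64}, Interval(-6/19, -8/35)), ProductSet(Interval.Lopen(-1/5, -7/65), {-10, -6/19, -8/35, -1/5, 1/64}), ProductSet(Rationals, Rationals))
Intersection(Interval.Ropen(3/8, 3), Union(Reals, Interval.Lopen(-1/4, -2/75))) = Interval.Ropen(3/8, 3)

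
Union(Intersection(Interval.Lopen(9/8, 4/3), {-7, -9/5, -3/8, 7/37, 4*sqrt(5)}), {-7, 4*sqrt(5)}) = {-7, 4*sqrt(5)}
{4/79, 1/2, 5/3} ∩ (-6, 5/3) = {4/79, 1/2}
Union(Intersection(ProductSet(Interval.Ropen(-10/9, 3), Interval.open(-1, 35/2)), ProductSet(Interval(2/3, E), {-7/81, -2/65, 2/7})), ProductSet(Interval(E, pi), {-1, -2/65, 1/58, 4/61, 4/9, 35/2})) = Union(ProductSet(Interval(2/3, E), {-7/81, -2/65, 2/7}), ProductSet(Interval(E, pi), {-1, -2/65, 1/58, 4/61, 4/9, 35/2}))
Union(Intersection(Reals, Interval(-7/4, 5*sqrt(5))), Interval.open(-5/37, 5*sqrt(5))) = Interval(-7/4, 5*sqrt(5))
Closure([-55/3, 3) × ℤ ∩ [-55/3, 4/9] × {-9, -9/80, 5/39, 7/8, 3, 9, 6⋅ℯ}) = [-55/3, 4/9] × {-9, 3, 9}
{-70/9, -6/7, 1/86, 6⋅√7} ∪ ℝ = ℝ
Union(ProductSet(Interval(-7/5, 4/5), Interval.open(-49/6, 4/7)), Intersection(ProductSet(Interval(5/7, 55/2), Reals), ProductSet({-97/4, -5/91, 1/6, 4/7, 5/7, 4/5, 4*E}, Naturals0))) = Union(ProductSet({5/7, 4/5, 4*E}, Naturals0), ProductSet(Interval(-7/5, 4/5), Interval.open(-49/6, 4/7)))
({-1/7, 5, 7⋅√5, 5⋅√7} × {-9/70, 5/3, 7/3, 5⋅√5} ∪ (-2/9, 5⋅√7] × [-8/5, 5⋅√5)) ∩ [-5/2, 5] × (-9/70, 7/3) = (-2/9, 5] × (-9/70, 7/3)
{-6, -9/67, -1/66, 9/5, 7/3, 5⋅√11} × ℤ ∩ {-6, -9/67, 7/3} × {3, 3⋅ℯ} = {-6, -9/67, 7/3} × {3}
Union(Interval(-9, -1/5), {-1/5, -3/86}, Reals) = Interval(-oo, oo)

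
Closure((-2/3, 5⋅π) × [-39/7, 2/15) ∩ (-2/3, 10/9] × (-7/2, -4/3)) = ({-2/3, 10/9} × [-7/2, -4/3]) ∪ ([-2/3, 10/9] × {-7/2, -4/3}) ∪ ((-2/3, 10/9] × (-7/2, -4/3))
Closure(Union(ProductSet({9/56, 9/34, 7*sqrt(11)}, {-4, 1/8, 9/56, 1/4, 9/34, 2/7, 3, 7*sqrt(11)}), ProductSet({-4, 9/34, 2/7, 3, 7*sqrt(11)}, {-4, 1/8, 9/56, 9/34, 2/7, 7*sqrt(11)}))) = Union(ProductSet({9/56, 9/34, 7*sqrt(11)}, {-4, 1/8, 9/56, 1/4, 9/34, 2/7, 3, 7*sqrt(11)}), ProductSet({-4, 9/34, 2/7, 3, 7*sqrt(11)}, {-4, 1/8, 9/56, 9/34, 2/7, 7*sqrt(11)}))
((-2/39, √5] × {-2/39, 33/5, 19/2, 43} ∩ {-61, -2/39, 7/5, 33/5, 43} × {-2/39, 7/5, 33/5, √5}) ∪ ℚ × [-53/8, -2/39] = ({7/5} × {-2/39, 33/5}) ∪ (ℚ × [-53/8, -2/39])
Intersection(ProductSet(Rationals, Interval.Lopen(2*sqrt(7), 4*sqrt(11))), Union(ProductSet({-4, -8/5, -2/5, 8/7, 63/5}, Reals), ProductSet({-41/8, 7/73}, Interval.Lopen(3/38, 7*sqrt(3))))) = Union(ProductSet({-41/8, 7/73}, Interval.Lopen(2*sqrt(7), 7*sqrt(3))), ProductSet({-4, -8/5, -2/5, 8/7, 63/5}, Interval.Lopen(2*sqrt(7), 4*sqrt(11))))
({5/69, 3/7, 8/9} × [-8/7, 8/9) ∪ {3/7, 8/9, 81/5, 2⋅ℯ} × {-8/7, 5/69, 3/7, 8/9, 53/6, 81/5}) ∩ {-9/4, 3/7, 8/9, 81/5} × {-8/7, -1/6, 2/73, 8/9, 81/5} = ({3/7, 8/9} × {-8/7, -1/6, 2/73}) ∪ ({3/7, 8/9, 81/5} × {-8/7, 8/9, 81/5})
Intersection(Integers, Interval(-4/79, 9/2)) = Range(0, 5, 1)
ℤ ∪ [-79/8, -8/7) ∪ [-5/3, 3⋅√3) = ℤ ∪ [-79/8, 3⋅√3)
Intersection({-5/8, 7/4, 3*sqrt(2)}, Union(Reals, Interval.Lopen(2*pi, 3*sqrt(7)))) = {-5/8, 7/4, 3*sqrt(2)}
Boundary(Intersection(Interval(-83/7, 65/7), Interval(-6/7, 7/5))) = {-6/7, 7/5}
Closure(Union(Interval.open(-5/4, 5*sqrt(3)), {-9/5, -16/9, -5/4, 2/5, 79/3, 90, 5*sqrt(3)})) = Union({-9/5, -16/9, 79/3, 90}, Interval(-5/4, 5*sqrt(3)))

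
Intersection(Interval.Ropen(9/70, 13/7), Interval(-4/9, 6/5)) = Interval(9/70, 6/5)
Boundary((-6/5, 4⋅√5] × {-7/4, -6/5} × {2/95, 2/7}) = [-6/5, 4⋅√5] × {-7/4, -6/5} × {2/95, 2/7}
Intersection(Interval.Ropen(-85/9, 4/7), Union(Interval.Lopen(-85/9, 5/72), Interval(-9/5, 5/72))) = Interval.Lopen(-85/9, 5/72)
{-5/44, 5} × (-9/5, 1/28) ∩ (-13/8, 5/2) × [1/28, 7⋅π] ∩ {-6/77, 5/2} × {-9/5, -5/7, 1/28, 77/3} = ∅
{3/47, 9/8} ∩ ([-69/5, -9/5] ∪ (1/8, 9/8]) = {9/8}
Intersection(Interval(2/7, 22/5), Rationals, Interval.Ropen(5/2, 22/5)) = Intersection(Interval.Ropen(5/2, 22/5), Rationals)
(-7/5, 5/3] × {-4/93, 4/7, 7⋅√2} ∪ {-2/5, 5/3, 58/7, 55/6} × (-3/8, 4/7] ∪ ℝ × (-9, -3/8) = (ℝ × (-9, -3/8)) ∪ ({-2/5, 5/3, 58/7, 55/6} × (-3/8, 4/7]) ∪ ((-7/5, 5/3] × {-4/93, 4/7, 7⋅√2})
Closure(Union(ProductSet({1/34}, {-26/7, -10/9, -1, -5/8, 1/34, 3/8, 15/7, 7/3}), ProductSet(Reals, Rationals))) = ProductSet(Reals, Reals)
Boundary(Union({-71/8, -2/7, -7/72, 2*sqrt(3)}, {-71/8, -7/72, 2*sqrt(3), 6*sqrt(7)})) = {-71/8, -2/7, -7/72, 2*sqrt(3), 6*sqrt(7)}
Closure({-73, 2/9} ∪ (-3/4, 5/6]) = {-73} ∪ [-3/4, 5/6]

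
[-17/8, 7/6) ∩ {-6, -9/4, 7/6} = ∅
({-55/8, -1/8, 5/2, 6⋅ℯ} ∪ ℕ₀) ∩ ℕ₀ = ℕ₀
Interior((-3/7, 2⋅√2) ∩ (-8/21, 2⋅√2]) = (-8/21, 2⋅√2)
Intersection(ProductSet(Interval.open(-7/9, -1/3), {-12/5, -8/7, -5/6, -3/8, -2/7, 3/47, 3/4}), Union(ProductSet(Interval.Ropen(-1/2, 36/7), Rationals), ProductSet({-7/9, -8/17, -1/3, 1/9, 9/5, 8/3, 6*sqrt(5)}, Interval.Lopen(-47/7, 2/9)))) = ProductSet(Interval.Ropen(-1/2, -1/3), {-12/5, -8/7, -5/6, -3/8, -2/7, 3/47, 3/4})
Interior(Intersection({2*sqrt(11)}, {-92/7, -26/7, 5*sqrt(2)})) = EmptySet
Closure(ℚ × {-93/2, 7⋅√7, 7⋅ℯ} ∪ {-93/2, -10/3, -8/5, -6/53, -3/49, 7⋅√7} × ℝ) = (ℝ × {-93/2, 7⋅√7, 7⋅ℯ}) ∪ ({-93/2, -10/3, -8/5, -6/53, -3/49, 7⋅√7} × ℝ)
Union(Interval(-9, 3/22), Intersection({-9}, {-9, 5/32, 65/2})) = Interval(-9, 3/22)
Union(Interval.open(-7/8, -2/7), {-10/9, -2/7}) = Union({-10/9}, Interval.Lopen(-7/8, -2/7))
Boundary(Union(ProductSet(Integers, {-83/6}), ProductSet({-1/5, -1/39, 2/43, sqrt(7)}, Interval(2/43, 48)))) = Union(ProductSet({-1/5, -1/39, 2/43, sqrt(7)}, Interval(2/43, 48)), ProductSet(Integers, {-83/6}))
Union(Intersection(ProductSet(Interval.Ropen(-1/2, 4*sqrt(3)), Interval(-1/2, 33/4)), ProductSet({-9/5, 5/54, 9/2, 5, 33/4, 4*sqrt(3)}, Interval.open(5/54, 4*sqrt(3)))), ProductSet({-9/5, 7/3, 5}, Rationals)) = Union(ProductSet({-9/5, 7/3, 5}, Rationals), ProductSet({5/54, 9/2, 5}, Interval.open(5/54, 4*sqrt(3))))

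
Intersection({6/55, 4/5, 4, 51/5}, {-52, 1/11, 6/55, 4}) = {6/55, 4}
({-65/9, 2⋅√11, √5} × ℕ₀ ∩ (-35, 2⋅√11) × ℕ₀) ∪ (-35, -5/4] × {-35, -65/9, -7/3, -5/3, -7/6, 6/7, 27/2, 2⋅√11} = ({-65/9, √5} × ℕ₀) ∪ ((-35, -5/4] × {-35, -65/9, -7/3, -5/3, -7/6, 6/7, 27/2, 2⋅√11})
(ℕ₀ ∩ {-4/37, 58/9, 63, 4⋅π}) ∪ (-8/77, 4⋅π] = (-8/77, 4⋅π] ∪ {63}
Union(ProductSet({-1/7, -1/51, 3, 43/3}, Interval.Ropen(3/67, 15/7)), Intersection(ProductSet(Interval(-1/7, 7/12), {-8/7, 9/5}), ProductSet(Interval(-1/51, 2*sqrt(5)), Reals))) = Union(ProductSet({-1/7, -1/51, 3, 43/3}, Interval.Ropen(3/67, 15/7)), ProductSet(Interval(-1/51, 7/12), {-8/7, 9/5}))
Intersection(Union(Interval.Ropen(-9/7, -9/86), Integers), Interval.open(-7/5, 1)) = Union(Interval.Ropen(-9/7, -9/86), Range(-1, 1, 1))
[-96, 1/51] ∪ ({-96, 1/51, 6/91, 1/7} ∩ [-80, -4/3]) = [-96, 1/51]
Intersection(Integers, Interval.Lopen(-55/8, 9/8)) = Range(-6, 2, 1)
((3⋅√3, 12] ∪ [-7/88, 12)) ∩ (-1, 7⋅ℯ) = [-7/88, 12]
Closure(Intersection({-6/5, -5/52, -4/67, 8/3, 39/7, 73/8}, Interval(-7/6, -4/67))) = {-5/52, -4/67}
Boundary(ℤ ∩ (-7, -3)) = {-6, -5, -4}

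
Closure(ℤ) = ℤ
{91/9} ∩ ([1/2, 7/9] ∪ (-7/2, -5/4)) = ∅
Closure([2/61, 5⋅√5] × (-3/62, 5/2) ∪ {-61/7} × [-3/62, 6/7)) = ({-61/7} × [-3/62, 6/7]) ∪ ([2/61, 5⋅√5] × [-3/62, 5/2])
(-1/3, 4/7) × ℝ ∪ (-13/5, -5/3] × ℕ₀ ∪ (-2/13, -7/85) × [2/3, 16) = ((-13/5, -5/3] × ℕ₀) ∪ ((-1/3, 4/7) × ℝ)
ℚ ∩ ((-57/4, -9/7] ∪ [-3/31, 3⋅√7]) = (ℚ ∩ (-57/4, -9/7]) ∪ (ℚ ∩ [-3/31, 3⋅√7])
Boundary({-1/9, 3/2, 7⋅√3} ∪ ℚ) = ℝ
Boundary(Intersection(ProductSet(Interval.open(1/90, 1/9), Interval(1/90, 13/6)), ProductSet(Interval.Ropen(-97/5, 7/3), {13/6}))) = ProductSet(Interval(1/90, 1/9), {13/6})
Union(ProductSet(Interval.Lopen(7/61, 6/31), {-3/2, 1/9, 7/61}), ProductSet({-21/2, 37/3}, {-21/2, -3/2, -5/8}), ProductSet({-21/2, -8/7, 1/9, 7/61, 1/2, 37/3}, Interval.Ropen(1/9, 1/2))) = Union(ProductSet({-21/2, 37/3}, {-21/2, -3/2, -5/8}), ProductSet({-21/2, -8/7, 1/9, 7/61, 1/2, 37/3}, Interval.Ropen(1/9, 1/2)), ProductSet(Interval.Lopen(7/61, 6/31), {-3/2, 1/9, 7/61}))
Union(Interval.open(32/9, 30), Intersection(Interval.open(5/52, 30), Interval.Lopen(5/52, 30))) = Interval.open(5/52, 30)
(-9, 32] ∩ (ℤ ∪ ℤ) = {-8, -7, …, 32}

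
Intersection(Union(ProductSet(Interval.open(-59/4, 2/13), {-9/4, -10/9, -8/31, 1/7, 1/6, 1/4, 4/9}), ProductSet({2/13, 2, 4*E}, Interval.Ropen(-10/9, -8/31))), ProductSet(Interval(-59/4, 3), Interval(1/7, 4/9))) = ProductSet(Interval.open(-59/4, 2/13), {1/7, 1/6, 1/4, 4/9})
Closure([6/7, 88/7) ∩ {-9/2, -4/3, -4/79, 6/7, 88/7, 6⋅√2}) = {6/7, 6⋅√2}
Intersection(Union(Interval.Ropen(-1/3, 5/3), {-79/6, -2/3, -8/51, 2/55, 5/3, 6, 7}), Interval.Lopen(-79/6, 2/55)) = Union({-2/3}, Interval(-1/3, 2/55))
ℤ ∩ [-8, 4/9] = {-8, -7, …, 0}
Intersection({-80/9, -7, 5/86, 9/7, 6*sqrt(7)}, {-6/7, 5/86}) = {5/86}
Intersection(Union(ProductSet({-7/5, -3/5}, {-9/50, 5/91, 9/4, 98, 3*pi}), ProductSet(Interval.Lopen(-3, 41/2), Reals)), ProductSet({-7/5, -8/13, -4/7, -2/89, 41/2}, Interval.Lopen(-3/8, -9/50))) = ProductSet({-7/5, -8/13, -4/7, -2/89, 41/2}, Interval.Lopen(-3/8, -9/50))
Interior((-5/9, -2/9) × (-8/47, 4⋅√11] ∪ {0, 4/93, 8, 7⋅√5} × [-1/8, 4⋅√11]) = (-5/9, -2/9) × (-8/47, 4⋅√11)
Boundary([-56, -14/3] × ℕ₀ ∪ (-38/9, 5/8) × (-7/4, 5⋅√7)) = ({-38/9, 5/8} × [-7/4, 5⋅√7]) ∪ ([-38/9, 5/8] × {-7/4, 5⋅√7}) ∪ ([-56, -14/3] × (ℕ₀ ∪ (ℕ₀ \ (-7/4, 5⋅√7))))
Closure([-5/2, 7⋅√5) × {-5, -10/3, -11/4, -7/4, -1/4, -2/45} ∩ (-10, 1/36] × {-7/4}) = [-5/2, 1/36] × {-7/4}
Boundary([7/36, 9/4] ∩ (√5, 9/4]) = {9/4, √5}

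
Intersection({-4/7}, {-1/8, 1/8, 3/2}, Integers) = EmptySet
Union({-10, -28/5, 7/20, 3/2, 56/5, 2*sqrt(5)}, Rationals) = Union({2*sqrt(5)}, Rationals)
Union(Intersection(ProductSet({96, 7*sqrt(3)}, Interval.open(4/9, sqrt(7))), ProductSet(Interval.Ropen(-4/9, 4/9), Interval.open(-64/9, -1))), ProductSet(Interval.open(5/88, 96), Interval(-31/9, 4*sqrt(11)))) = ProductSet(Interval.open(5/88, 96), Interval(-31/9, 4*sqrt(11)))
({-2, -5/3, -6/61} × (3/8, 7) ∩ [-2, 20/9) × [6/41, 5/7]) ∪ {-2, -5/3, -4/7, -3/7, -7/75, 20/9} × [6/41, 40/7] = ({-2, -5/3, -6/61} × (3/8, 5/7]) ∪ ({-2, -5/3, -4/7, -3/7, -7/75, 20/9} × [6/41, 40/7])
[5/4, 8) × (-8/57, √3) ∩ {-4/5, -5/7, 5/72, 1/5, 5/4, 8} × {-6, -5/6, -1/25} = {5/4} × {-1/25}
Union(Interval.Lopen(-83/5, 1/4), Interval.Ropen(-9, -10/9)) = Interval.Lopen(-83/5, 1/4)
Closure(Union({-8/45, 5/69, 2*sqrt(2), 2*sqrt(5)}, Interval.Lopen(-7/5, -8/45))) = Union({5/69, 2*sqrt(2), 2*sqrt(5)}, Interval(-7/5, -8/45))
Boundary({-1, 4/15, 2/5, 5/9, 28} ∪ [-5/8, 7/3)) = {-1, -5/8, 7/3, 28}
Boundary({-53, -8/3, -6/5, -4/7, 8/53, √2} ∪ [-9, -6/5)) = {-53, -9, -6/5, -4/7, 8/53, √2}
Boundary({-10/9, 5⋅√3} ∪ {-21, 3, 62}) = {-21, -10/9, 3, 62, 5⋅√3}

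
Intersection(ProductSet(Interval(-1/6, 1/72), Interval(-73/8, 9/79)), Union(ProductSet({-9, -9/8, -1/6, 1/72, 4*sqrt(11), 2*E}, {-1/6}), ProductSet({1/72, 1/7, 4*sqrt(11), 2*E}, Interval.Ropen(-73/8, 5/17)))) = Union(ProductSet({1/72}, Interval(-73/8, 9/79)), ProductSet({-1/6, 1/72}, {-1/6}))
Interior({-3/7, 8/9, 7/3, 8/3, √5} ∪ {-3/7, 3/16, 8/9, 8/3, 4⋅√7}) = ∅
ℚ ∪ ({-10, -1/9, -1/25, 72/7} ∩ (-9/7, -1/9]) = ℚ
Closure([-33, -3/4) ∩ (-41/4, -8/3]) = [-41/4, -8/3]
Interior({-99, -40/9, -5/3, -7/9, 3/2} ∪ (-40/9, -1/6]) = (-40/9, -1/6)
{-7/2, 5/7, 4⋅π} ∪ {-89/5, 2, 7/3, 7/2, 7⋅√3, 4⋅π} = {-89/5, -7/2, 5/7, 2, 7/3, 7/2, 7⋅√3, 4⋅π}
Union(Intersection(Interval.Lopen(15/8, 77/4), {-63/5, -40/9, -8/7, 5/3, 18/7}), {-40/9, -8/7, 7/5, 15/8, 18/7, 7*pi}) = {-40/9, -8/7, 7/5, 15/8, 18/7, 7*pi}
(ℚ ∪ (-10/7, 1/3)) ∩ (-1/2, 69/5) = (-1/2, 1/3] ∪ (ℚ ∩ (-1/2, 69/5))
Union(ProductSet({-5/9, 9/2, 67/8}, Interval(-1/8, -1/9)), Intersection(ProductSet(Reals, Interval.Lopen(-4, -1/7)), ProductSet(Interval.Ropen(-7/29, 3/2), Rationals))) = Union(ProductSet({-5/9, 9/2, 67/8}, Interval(-1/8, -1/9)), ProductSet(Interval.Ropen(-7/29, 3/2), Intersection(Interval.Lopen(-4, -1/7), Rationals)))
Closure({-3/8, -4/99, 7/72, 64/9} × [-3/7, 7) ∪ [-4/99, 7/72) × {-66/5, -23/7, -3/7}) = ([-4/99, 7/72] × {-66/5, -23/7, -3/7}) ∪ ({-3/8, -4/99, 7/72, 64/9} × [-3/7, 7])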